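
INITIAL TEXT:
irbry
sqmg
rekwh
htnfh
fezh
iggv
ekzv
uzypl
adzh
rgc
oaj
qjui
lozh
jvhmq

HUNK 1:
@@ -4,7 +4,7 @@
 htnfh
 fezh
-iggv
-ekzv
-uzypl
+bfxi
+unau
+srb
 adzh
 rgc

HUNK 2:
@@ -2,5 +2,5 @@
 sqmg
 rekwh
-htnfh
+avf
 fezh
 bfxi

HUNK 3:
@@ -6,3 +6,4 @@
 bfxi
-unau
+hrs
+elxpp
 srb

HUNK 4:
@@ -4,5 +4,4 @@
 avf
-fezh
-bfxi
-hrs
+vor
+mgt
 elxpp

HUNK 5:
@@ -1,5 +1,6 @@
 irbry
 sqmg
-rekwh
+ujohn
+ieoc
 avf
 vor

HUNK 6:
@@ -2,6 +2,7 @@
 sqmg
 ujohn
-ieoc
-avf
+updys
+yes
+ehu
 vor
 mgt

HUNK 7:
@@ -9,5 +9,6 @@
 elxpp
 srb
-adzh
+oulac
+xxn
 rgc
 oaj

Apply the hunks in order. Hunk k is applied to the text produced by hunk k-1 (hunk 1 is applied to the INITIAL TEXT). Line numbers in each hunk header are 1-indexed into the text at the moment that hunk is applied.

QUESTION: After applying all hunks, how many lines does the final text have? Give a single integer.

Hunk 1: at line 4 remove [iggv,ekzv,uzypl] add [bfxi,unau,srb] -> 14 lines: irbry sqmg rekwh htnfh fezh bfxi unau srb adzh rgc oaj qjui lozh jvhmq
Hunk 2: at line 2 remove [htnfh] add [avf] -> 14 lines: irbry sqmg rekwh avf fezh bfxi unau srb adzh rgc oaj qjui lozh jvhmq
Hunk 3: at line 6 remove [unau] add [hrs,elxpp] -> 15 lines: irbry sqmg rekwh avf fezh bfxi hrs elxpp srb adzh rgc oaj qjui lozh jvhmq
Hunk 4: at line 4 remove [fezh,bfxi,hrs] add [vor,mgt] -> 14 lines: irbry sqmg rekwh avf vor mgt elxpp srb adzh rgc oaj qjui lozh jvhmq
Hunk 5: at line 1 remove [rekwh] add [ujohn,ieoc] -> 15 lines: irbry sqmg ujohn ieoc avf vor mgt elxpp srb adzh rgc oaj qjui lozh jvhmq
Hunk 6: at line 2 remove [ieoc,avf] add [updys,yes,ehu] -> 16 lines: irbry sqmg ujohn updys yes ehu vor mgt elxpp srb adzh rgc oaj qjui lozh jvhmq
Hunk 7: at line 9 remove [adzh] add [oulac,xxn] -> 17 lines: irbry sqmg ujohn updys yes ehu vor mgt elxpp srb oulac xxn rgc oaj qjui lozh jvhmq
Final line count: 17

Answer: 17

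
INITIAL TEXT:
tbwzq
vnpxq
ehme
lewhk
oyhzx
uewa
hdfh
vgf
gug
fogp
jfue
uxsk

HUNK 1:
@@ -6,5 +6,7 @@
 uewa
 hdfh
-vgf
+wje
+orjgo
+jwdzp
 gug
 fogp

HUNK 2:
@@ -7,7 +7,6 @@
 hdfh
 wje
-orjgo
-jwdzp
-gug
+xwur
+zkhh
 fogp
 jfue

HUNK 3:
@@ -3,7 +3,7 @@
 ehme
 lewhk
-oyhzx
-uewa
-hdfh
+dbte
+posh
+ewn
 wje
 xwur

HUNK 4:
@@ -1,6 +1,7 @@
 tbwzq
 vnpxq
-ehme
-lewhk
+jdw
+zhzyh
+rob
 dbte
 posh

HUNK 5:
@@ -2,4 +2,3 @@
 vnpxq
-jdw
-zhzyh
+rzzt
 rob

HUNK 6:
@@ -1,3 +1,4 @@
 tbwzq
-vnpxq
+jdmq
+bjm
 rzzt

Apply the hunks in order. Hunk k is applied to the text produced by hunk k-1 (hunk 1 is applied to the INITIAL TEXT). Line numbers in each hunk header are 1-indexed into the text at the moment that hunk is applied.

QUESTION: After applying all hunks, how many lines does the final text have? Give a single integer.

Hunk 1: at line 6 remove [vgf] add [wje,orjgo,jwdzp] -> 14 lines: tbwzq vnpxq ehme lewhk oyhzx uewa hdfh wje orjgo jwdzp gug fogp jfue uxsk
Hunk 2: at line 7 remove [orjgo,jwdzp,gug] add [xwur,zkhh] -> 13 lines: tbwzq vnpxq ehme lewhk oyhzx uewa hdfh wje xwur zkhh fogp jfue uxsk
Hunk 3: at line 3 remove [oyhzx,uewa,hdfh] add [dbte,posh,ewn] -> 13 lines: tbwzq vnpxq ehme lewhk dbte posh ewn wje xwur zkhh fogp jfue uxsk
Hunk 4: at line 1 remove [ehme,lewhk] add [jdw,zhzyh,rob] -> 14 lines: tbwzq vnpxq jdw zhzyh rob dbte posh ewn wje xwur zkhh fogp jfue uxsk
Hunk 5: at line 2 remove [jdw,zhzyh] add [rzzt] -> 13 lines: tbwzq vnpxq rzzt rob dbte posh ewn wje xwur zkhh fogp jfue uxsk
Hunk 6: at line 1 remove [vnpxq] add [jdmq,bjm] -> 14 lines: tbwzq jdmq bjm rzzt rob dbte posh ewn wje xwur zkhh fogp jfue uxsk
Final line count: 14

Answer: 14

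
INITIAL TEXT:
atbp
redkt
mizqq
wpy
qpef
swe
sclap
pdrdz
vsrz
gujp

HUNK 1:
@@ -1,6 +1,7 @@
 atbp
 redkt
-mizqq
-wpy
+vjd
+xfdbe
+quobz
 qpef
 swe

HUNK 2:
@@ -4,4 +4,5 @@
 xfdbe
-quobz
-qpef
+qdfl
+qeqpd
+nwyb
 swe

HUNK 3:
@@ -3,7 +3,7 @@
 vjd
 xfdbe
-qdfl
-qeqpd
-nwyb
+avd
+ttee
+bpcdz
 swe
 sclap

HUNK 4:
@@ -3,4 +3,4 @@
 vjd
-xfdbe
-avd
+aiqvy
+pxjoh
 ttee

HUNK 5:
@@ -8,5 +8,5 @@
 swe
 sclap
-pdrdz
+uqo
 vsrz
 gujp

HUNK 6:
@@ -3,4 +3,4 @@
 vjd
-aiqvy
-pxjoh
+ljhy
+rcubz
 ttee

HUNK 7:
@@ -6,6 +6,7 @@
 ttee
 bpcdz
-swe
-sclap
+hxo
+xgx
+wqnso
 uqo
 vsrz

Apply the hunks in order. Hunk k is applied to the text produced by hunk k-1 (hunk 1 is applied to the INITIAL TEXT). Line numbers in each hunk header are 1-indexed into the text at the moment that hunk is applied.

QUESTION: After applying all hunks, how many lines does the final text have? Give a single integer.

Answer: 13

Derivation:
Hunk 1: at line 1 remove [mizqq,wpy] add [vjd,xfdbe,quobz] -> 11 lines: atbp redkt vjd xfdbe quobz qpef swe sclap pdrdz vsrz gujp
Hunk 2: at line 4 remove [quobz,qpef] add [qdfl,qeqpd,nwyb] -> 12 lines: atbp redkt vjd xfdbe qdfl qeqpd nwyb swe sclap pdrdz vsrz gujp
Hunk 3: at line 3 remove [qdfl,qeqpd,nwyb] add [avd,ttee,bpcdz] -> 12 lines: atbp redkt vjd xfdbe avd ttee bpcdz swe sclap pdrdz vsrz gujp
Hunk 4: at line 3 remove [xfdbe,avd] add [aiqvy,pxjoh] -> 12 lines: atbp redkt vjd aiqvy pxjoh ttee bpcdz swe sclap pdrdz vsrz gujp
Hunk 5: at line 8 remove [pdrdz] add [uqo] -> 12 lines: atbp redkt vjd aiqvy pxjoh ttee bpcdz swe sclap uqo vsrz gujp
Hunk 6: at line 3 remove [aiqvy,pxjoh] add [ljhy,rcubz] -> 12 lines: atbp redkt vjd ljhy rcubz ttee bpcdz swe sclap uqo vsrz gujp
Hunk 7: at line 6 remove [swe,sclap] add [hxo,xgx,wqnso] -> 13 lines: atbp redkt vjd ljhy rcubz ttee bpcdz hxo xgx wqnso uqo vsrz gujp
Final line count: 13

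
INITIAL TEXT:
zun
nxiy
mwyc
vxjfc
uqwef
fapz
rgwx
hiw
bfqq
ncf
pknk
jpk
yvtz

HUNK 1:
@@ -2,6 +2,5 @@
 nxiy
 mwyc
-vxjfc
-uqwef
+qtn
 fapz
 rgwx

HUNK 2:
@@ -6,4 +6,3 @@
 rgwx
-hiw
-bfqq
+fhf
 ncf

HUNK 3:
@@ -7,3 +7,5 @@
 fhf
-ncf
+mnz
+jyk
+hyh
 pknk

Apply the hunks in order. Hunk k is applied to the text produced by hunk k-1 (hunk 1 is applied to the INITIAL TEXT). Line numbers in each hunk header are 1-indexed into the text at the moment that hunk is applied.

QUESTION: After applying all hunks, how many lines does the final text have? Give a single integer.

Hunk 1: at line 2 remove [vxjfc,uqwef] add [qtn] -> 12 lines: zun nxiy mwyc qtn fapz rgwx hiw bfqq ncf pknk jpk yvtz
Hunk 2: at line 6 remove [hiw,bfqq] add [fhf] -> 11 lines: zun nxiy mwyc qtn fapz rgwx fhf ncf pknk jpk yvtz
Hunk 3: at line 7 remove [ncf] add [mnz,jyk,hyh] -> 13 lines: zun nxiy mwyc qtn fapz rgwx fhf mnz jyk hyh pknk jpk yvtz
Final line count: 13

Answer: 13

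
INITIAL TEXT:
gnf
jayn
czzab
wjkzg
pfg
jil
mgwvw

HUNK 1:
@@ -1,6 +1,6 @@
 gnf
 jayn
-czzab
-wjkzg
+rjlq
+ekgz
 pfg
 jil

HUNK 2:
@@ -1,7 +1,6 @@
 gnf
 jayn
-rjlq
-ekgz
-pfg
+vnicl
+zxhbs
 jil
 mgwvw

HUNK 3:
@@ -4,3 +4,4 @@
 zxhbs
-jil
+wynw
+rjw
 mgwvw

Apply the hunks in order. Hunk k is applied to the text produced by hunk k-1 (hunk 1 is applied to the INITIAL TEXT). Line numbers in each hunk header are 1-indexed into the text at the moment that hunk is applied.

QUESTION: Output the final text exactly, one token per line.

Answer: gnf
jayn
vnicl
zxhbs
wynw
rjw
mgwvw

Derivation:
Hunk 1: at line 1 remove [czzab,wjkzg] add [rjlq,ekgz] -> 7 lines: gnf jayn rjlq ekgz pfg jil mgwvw
Hunk 2: at line 1 remove [rjlq,ekgz,pfg] add [vnicl,zxhbs] -> 6 lines: gnf jayn vnicl zxhbs jil mgwvw
Hunk 3: at line 4 remove [jil] add [wynw,rjw] -> 7 lines: gnf jayn vnicl zxhbs wynw rjw mgwvw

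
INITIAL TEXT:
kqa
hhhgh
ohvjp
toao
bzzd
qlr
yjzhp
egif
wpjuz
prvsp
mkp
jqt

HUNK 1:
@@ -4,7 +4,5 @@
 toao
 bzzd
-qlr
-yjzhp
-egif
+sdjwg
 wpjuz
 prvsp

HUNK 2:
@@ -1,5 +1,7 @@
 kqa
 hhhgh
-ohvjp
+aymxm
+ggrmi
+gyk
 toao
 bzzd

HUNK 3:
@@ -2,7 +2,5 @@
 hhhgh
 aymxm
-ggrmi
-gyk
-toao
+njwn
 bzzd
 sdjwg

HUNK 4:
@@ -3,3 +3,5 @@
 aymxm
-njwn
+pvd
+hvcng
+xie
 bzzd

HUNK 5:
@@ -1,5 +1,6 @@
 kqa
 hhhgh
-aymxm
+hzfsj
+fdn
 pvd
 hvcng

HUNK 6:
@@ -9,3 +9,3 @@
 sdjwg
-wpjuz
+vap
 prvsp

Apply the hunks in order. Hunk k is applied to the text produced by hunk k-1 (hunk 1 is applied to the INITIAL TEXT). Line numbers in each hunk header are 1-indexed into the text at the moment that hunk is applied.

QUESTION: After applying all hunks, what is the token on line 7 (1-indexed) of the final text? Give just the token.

Hunk 1: at line 4 remove [qlr,yjzhp,egif] add [sdjwg] -> 10 lines: kqa hhhgh ohvjp toao bzzd sdjwg wpjuz prvsp mkp jqt
Hunk 2: at line 1 remove [ohvjp] add [aymxm,ggrmi,gyk] -> 12 lines: kqa hhhgh aymxm ggrmi gyk toao bzzd sdjwg wpjuz prvsp mkp jqt
Hunk 3: at line 2 remove [ggrmi,gyk,toao] add [njwn] -> 10 lines: kqa hhhgh aymxm njwn bzzd sdjwg wpjuz prvsp mkp jqt
Hunk 4: at line 3 remove [njwn] add [pvd,hvcng,xie] -> 12 lines: kqa hhhgh aymxm pvd hvcng xie bzzd sdjwg wpjuz prvsp mkp jqt
Hunk 5: at line 1 remove [aymxm] add [hzfsj,fdn] -> 13 lines: kqa hhhgh hzfsj fdn pvd hvcng xie bzzd sdjwg wpjuz prvsp mkp jqt
Hunk 6: at line 9 remove [wpjuz] add [vap] -> 13 lines: kqa hhhgh hzfsj fdn pvd hvcng xie bzzd sdjwg vap prvsp mkp jqt
Final line 7: xie

Answer: xie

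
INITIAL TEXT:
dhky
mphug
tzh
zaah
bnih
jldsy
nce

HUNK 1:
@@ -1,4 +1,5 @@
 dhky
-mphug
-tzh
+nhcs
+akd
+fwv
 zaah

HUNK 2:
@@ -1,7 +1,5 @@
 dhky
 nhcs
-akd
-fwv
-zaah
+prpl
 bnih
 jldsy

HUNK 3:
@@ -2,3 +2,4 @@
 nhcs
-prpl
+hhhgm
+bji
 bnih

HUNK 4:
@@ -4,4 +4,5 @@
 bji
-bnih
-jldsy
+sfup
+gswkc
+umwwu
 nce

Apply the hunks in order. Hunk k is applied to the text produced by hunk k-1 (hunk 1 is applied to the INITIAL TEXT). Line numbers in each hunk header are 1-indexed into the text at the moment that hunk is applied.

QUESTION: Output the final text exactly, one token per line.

Hunk 1: at line 1 remove [mphug,tzh] add [nhcs,akd,fwv] -> 8 lines: dhky nhcs akd fwv zaah bnih jldsy nce
Hunk 2: at line 1 remove [akd,fwv,zaah] add [prpl] -> 6 lines: dhky nhcs prpl bnih jldsy nce
Hunk 3: at line 2 remove [prpl] add [hhhgm,bji] -> 7 lines: dhky nhcs hhhgm bji bnih jldsy nce
Hunk 4: at line 4 remove [bnih,jldsy] add [sfup,gswkc,umwwu] -> 8 lines: dhky nhcs hhhgm bji sfup gswkc umwwu nce

Answer: dhky
nhcs
hhhgm
bji
sfup
gswkc
umwwu
nce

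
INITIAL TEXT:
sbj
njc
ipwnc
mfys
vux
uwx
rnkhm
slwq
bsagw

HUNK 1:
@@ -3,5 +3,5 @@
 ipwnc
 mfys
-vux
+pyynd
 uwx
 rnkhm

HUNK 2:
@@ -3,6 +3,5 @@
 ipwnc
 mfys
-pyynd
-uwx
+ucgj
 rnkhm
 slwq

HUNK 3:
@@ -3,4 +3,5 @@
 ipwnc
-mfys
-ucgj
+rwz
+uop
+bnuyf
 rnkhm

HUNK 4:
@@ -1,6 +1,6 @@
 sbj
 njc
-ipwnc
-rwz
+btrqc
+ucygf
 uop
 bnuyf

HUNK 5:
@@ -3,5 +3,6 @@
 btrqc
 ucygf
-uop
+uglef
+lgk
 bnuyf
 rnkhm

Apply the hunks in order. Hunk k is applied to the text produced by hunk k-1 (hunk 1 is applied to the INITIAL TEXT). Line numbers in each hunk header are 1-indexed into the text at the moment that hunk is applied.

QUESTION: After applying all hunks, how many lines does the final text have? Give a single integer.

Hunk 1: at line 3 remove [vux] add [pyynd] -> 9 lines: sbj njc ipwnc mfys pyynd uwx rnkhm slwq bsagw
Hunk 2: at line 3 remove [pyynd,uwx] add [ucgj] -> 8 lines: sbj njc ipwnc mfys ucgj rnkhm slwq bsagw
Hunk 3: at line 3 remove [mfys,ucgj] add [rwz,uop,bnuyf] -> 9 lines: sbj njc ipwnc rwz uop bnuyf rnkhm slwq bsagw
Hunk 4: at line 1 remove [ipwnc,rwz] add [btrqc,ucygf] -> 9 lines: sbj njc btrqc ucygf uop bnuyf rnkhm slwq bsagw
Hunk 5: at line 3 remove [uop] add [uglef,lgk] -> 10 lines: sbj njc btrqc ucygf uglef lgk bnuyf rnkhm slwq bsagw
Final line count: 10

Answer: 10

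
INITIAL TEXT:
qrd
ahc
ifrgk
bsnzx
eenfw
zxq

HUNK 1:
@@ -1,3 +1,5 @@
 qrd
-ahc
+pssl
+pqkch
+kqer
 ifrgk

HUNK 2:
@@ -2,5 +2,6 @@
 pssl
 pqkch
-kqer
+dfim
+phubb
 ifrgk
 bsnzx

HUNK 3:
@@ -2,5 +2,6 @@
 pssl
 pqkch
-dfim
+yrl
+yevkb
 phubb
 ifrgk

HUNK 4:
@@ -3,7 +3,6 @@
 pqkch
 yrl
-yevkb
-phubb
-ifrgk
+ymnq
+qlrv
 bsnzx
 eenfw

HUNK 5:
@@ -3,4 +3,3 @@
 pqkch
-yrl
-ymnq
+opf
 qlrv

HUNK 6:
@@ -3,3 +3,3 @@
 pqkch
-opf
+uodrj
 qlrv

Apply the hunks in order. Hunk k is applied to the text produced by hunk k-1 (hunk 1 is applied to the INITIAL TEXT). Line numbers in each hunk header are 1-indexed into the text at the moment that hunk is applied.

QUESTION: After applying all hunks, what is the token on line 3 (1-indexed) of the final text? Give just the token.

Hunk 1: at line 1 remove [ahc] add [pssl,pqkch,kqer] -> 8 lines: qrd pssl pqkch kqer ifrgk bsnzx eenfw zxq
Hunk 2: at line 2 remove [kqer] add [dfim,phubb] -> 9 lines: qrd pssl pqkch dfim phubb ifrgk bsnzx eenfw zxq
Hunk 3: at line 2 remove [dfim] add [yrl,yevkb] -> 10 lines: qrd pssl pqkch yrl yevkb phubb ifrgk bsnzx eenfw zxq
Hunk 4: at line 3 remove [yevkb,phubb,ifrgk] add [ymnq,qlrv] -> 9 lines: qrd pssl pqkch yrl ymnq qlrv bsnzx eenfw zxq
Hunk 5: at line 3 remove [yrl,ymnq] add [opf] -> 8 lines: qrd pssl pqkch opf qlrv bsnzx eenfw zxq
Hunk 6: at line 3 remove [opf] add [uodrj] -> 8 lines: qrd pssl pqkch uodrj qlrv bsnzx eenfw zxq
Final line 3: pqkch

Answer: pqkch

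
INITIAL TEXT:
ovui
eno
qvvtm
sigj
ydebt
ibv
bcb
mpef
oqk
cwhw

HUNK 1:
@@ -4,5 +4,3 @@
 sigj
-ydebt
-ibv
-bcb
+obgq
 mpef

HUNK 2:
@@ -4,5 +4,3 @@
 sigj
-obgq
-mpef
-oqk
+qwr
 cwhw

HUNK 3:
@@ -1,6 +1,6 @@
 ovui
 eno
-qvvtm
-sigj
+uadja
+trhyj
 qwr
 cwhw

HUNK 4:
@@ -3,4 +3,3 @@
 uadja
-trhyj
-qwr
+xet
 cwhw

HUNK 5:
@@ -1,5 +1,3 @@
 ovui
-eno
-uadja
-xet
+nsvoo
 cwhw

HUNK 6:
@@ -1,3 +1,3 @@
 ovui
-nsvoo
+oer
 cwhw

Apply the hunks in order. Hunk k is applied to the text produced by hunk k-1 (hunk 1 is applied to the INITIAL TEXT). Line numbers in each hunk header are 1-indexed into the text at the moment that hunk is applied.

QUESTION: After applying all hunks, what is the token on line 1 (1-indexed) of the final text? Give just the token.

Answer: ovui

Derivation:
Hunk 1: at line 4 remove [ydebt,ibv,bcb] add [obgq] -> 8 lines: ovui eno qvvtm sigj obgq mpef oqk cwhw
Hunk 2: at line 4 remove [obgq,mpef,oqk] add [qwr] -> 6 lines: ovui eno qvvtm sigj qwr cwhw
Hunk 3: at line 1 remove [qvvtm,sigj] add [uadja,trhyj] -> 6 lines: ovui eno uadja trhyj qwr cwhw
Hunk 4: at line 3 remove [trhyj,qwr] add [xet] -> 5 lines: ovui eno uadja xet cwhw
Hunk 5: at line 1 remove [eno,uadja,xet] add [nsvoo] -> 3 lines: ovui nsvoo cwhw
Hunk 6: at line 1 remove [nsvoo] add [oer] -> 3 lines: ovui oer cwhw
Final line 1: ovui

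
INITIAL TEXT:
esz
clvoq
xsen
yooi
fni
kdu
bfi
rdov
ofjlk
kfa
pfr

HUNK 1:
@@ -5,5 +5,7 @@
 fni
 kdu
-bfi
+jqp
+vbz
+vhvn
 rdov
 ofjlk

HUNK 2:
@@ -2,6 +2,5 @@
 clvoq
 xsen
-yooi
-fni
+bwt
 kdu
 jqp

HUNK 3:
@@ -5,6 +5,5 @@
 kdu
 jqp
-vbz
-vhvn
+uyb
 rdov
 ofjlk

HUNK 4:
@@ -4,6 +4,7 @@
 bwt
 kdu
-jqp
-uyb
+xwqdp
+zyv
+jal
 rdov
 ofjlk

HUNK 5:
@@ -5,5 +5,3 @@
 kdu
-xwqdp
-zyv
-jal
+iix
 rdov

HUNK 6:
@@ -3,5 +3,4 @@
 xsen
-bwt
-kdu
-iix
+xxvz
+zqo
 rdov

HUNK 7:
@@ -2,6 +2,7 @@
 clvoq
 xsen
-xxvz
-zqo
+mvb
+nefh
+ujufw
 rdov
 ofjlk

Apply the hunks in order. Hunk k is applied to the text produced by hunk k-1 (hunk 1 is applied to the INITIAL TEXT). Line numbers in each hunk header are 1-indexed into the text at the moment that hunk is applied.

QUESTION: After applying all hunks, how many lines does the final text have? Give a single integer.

Hunk 1: at line 5 remove [bfi] add [jqp,vbz,vhvn] -> 13 lines: esz clvoq xsen yooi fni kdu jqp vbz vhvn rdov ofjlk kfa pfr
Hunk 2: at line 2 remove [yooi,fni] add [bwt] -> 12 lines: esz clvoq xsen bwt kdu jqp vbz vhvn rdov ofjlk kfa pfr
Hunk 3: at line 5 remove [vbz,vhvn] add [uyb] -> 11 lines: esz clvoq xsen bwt kdu jqp uyb rdov ofjlk kfa pfr
Hunk 4: at line 4 remove [jqp,uyb] add [xwqdp,zyv,jal] -> 12 lines: esz clvoq xsen bwt kdu xwqdp zyv jal rdov ofjlk kfa pfr
Hunk 5: at line 5 remove [xwqdp,zyv,jal] add [iix] -> 10 lines: esz clvoq xsen bwt kdu iix rdov ofjlk kfa pfr
Hunk 6: at line 3 remove [bwt,kdu,iix] add [xxvz,zqo] -> 9 lines: esz clvoq xsen xxvz zqo rdov ofjlk kfa pfr
Hunk 7: at line 2 remove [xxvz,zqo] add [mvb,nefh,ujufw] -> 10 lines: esz clvoq xsen mvb nefh ujufw rdov ofjlk kfa pfr
Final line count: 10

Answer: 10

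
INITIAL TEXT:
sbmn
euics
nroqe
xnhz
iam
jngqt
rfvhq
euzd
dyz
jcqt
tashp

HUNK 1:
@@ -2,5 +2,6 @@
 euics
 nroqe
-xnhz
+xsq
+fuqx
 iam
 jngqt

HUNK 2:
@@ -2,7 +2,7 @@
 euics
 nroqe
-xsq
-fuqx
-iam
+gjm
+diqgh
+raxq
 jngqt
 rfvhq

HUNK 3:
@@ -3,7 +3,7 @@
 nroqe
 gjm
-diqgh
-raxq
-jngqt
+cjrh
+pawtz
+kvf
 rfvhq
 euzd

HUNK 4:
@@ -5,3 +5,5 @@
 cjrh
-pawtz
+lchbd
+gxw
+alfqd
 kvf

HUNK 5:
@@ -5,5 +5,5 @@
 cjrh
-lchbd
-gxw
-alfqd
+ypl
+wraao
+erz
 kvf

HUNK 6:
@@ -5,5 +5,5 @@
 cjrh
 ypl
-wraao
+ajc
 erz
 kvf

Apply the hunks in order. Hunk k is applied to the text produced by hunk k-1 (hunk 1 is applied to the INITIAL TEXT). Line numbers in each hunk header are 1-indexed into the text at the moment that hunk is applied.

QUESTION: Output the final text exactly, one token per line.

Hunk 1: at line 2 remove [xnhz] add [xsq,fuqx] -> 12 lines: sbmn euics nroqe xsq fuqx iam jngqt rfvhq euzd dyz jcqt tashp
Hunk 2: at line 2 remove [xsq,fuqx,iam] add [gjm,diqgh,raxq] -> 12 lines: sbmn euics nroqe gjm diqgh raxq jngqt rfvhq euzd dyz jcqt tashp
Hunk 3: at line 3 remove [diqgh,raxq,jngqt] add [cjrh,pawtz,kvf] -> 12 lines: sbmn euics nroqe gjm cjrh pawtz kvf rfvhq euzd dyz jcqt tashp
Hunk 4: at line 5 remove [pawtz] add [lchbd,gxw,alfqd] -> 14 lines: sbmn euics nroqe gjm cjrh lchbd gxw alfqd kvf rfvhq euzd dyz jcqt tashp
Hunk 5: at line 5 remove [lchbd,gxw,alfqd] add [ypl,wraao,erz] -> 14 lines: sbmn euics nroqe gjm cjrh ypl wraao erz kvf rfvhq euzd dyz jcqt tashp
Hunk 6: at line 5 remove [wraao] add [ajc] -> 14 lines: sbmn euics nroqe gjm cjrh ypl ajc erz kvf rfvhq euzd dyz jcqt tashp

Answer: sbmn
euics
nroqe
gjm
cjrh
ypl
ajc
erz
kvf
rfvhq
euzd
dyz
jcqt
tashp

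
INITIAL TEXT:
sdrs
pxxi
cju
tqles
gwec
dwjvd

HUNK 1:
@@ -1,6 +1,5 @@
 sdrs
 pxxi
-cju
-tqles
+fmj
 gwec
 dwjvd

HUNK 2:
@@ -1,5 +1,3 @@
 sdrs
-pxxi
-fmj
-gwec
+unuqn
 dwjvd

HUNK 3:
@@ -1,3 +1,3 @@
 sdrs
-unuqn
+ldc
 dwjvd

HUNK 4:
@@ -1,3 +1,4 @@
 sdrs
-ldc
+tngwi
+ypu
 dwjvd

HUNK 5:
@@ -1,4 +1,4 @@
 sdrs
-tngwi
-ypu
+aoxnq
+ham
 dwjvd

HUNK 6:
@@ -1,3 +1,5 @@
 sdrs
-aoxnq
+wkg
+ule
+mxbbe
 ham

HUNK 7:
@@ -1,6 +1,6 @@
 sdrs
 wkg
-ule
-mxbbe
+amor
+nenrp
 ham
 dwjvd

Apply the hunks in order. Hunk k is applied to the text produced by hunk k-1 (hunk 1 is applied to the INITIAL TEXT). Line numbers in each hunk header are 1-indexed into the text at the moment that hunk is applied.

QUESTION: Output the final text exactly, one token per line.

Hunk 1: at line 1 remove [cju,tqles] add [fmj] -> 5 lines: sdrs pxxi fmj gwec dwjvd
Hunk 2: at line 1 remove [pxxi,fmj,gwec] add [unuqn] -> 3 lines: sdrs unuqn dwjvd
Hunk 3: at line 1 remove [unuqn] add [ldc] -> 3 lines: sdrs ldc dwjvd
Hunk 4: at line 1 remove [ldc] add [tngwi,ypu] -> 4 lines: sdrs tngwi ypu dwjvd
Hunk 5: at line 1 remove [tngwi,ypu] add [aoxnq,ham] -> 4 lines: sdrs aoxnq ham dwjvd
Hunk 6: at line 1 remove [aoxnq] add [wkg,ule,mxbbe] -> 6 lines: sdrs wkg ule mxbbe ham dwjvd
Hunk 7: at line 1 remove [ule,mxbbe] add [amor,nenrp] -> 6 lines: sdrs wkg amor nenrp ham dwjvd

Answer: sdrs
wkg
amor
nenrp
ham
dwjvd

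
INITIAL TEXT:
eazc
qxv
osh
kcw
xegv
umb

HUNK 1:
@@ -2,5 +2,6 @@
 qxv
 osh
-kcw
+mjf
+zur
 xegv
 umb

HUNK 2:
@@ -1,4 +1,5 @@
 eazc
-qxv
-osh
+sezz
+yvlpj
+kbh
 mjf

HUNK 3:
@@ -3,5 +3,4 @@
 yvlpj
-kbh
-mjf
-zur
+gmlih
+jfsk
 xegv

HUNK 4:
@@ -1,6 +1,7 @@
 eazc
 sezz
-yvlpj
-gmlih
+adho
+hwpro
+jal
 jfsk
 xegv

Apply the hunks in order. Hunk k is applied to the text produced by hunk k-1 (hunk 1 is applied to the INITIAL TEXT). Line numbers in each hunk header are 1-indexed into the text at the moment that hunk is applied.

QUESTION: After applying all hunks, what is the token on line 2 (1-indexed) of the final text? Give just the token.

Answer: sezz

Derivation:
Hunk 1: at line 2 remove [kcw] add [mjf,zur] -> 7 lines: eazc qxv osh mjf zur xegv umb
Hunk 2: at line 1 remove [qxv,osh] add [sezz,yvlpj,kbh] -> 8 lines: eazc sezz yvlpj kbh mjf zur xegv umb
Hunk 3: at line 3 remove [kbh,mjf,zur] add [gmlih,jfsk] -> 7 lines: eazc sezz yvlpj gmlih jfsk xegv umb
Hunk 4: at line 1 remove [yvlpj,gmlih] add [adho,hwpro,jal] -> 8 lines: eazc sezz adho hwpro jal jfsk xegv umb
Final line 2: sezz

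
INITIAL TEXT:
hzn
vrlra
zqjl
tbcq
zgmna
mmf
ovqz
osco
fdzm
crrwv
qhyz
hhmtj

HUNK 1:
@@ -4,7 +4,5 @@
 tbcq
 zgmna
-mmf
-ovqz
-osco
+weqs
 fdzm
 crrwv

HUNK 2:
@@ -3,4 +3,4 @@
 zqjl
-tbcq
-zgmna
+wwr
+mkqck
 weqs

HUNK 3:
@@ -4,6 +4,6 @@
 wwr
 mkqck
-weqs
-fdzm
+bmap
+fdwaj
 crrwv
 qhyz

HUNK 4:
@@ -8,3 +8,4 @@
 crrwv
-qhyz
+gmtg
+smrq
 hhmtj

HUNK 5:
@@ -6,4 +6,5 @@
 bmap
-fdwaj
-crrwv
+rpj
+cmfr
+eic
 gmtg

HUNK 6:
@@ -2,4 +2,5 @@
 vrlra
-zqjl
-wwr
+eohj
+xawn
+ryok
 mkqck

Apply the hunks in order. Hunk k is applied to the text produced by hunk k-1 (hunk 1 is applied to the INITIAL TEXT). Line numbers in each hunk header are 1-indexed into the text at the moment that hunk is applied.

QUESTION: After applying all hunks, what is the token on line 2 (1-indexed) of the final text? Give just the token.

Hunk 1: at line 4 remove [mmf,ovqz,osco] add [weqs] -> 10 lines: hzn vrlra zqjl tbcq zgmna weqs fdzm crrwv qhyz hhmtj
Hunk 2: at line 3 remove [tbcq,zgmna] add [wwr,mkqck] -> 10 lines: hzn vrlra zqjl wwr mkqck weqs fdzm crrwv qhyz hhmtj
Hunk 3: at line 4 remove [weqs,fdzm] add [bmap,fdwaj] -> 10 lines: hzn vrlra zqjl wwr mkqck bmap fdwaj crrwv qhyz hhmtj
Hunk 4: at line 8 remove [qhyz] add [gmtg,smrq] -> 11 lines: hzn vrlra zqjl wwr mkqck bmap fdwaj crrwv gmtg smrq hhmtj
Hunk 5: at line 6 remove [fdwaj,crrwv] add [rpj,cmfr,eic] -> 12 lines: hzn vrlra zqjl wwr mkqck bmap rpj cmfr eic gmtg smrq hhmtj
Hunk 6: at line 2 remove [zqjl,wwr] add [eohj,xawn,ryok] -> 13 lines: hzn vrlra eohj xawn ryok mkqck bmap rpj cmfr eic gmtg smrq hhmtj
Final line 2: vrlra

Answer: vrlra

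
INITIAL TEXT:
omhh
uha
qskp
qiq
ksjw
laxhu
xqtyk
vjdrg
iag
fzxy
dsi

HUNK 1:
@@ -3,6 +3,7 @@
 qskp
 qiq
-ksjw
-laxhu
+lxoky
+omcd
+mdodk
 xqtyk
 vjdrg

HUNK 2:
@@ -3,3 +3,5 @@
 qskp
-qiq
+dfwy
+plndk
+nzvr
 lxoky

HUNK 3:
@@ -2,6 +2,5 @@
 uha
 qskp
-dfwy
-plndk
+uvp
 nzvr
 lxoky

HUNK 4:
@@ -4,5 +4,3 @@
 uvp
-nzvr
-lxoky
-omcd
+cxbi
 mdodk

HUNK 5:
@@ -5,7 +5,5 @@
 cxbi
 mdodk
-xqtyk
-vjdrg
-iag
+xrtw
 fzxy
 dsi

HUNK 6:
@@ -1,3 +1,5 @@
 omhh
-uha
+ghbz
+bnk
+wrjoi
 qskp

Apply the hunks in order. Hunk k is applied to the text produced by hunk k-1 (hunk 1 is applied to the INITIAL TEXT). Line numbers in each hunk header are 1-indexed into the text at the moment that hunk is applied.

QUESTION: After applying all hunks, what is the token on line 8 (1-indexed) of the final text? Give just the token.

Answer: mdodk

Derivation:
Hunk 1: at line 3 remove [ksjw,laxhu] add [lxoky,omcd,mdodk] -> 12 lines: omhh uha qskp qiq lxoky omcd mdodk xqtyk vjdrg iag fzxy dsi
Hunk 2: at line 3 remove [qiq] add [dfwy,plndk,nzvr] -> 14 lines: omhh uha qskp dfwy plndk nzvr lxoky omcd mdodk xqtyk vjdrg iag fzxy dsi
Hunk 3: at line 2 remove [dfwy,plndk] add [uvp] -> 13 lines: omhh uha qskp uvp nzvr lxoky omcd mdodk xqtyk vjdrg iag fzxy dsi
Hunk 4: at line 4 remove [nzvr,lxoky,omcd] add [cxbi] -> 11 lines: omhh uha qskp uvp cxbi mdodk xqtyk vjdrg iag fzxy dsi
Hunk 5: at line 5 remove [xqtyk,vjdrg,iag] add [xrtw] -> 9 lines: omhh uha qskp uvp cxbi mdodk xrtw fzxy dsi
Hunk 6: at line 1 remove [uha] add [ghbz,bnk,wrjoi] -> 11 lines: omhh ghbz bnk wrjoi qskp uvp cxbi mdodk xrtw fzxy dsi
Final line 8: mdodk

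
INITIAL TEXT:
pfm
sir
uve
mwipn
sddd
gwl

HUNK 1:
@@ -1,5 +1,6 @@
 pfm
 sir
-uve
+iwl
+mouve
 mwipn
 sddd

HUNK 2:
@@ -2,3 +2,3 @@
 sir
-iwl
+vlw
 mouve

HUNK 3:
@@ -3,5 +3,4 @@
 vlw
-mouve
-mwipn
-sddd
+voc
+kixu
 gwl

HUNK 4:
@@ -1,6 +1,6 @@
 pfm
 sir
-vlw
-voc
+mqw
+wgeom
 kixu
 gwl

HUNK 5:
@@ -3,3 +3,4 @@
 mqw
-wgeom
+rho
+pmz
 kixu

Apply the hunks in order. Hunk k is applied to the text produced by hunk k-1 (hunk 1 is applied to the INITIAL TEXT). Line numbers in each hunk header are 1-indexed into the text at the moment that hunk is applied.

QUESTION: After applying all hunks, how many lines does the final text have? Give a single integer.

Answer: 7

Derivation:
Hunk 1: at line 1 remove [uve] add [iwl,mouve] -> 7 lines: pfm sir iwl mouve mwipn sddd gwl
Hunk 2: at line 2 remove [iwl] add [vlw] -> 7 lines: pfm sir vlw mouve mwipn sddd gwl
Hunk 3: at line 3 remove [mouve,mwipn,sddd] add [voc,kixu] -> 6 lines: pfm sir vlw voc kixu gwl
Hunk 4: at line 1 remove [vlw,voc] add [mqw,wgeom] -> 6 lines: pfm sir mqw wgeom kixu gwl
Hunk 5: at line 3 remove [wgeom] add [rho,pmz] -> 7 lines: pfm sir mqw rho pmz kixu gwl
Final line count: 7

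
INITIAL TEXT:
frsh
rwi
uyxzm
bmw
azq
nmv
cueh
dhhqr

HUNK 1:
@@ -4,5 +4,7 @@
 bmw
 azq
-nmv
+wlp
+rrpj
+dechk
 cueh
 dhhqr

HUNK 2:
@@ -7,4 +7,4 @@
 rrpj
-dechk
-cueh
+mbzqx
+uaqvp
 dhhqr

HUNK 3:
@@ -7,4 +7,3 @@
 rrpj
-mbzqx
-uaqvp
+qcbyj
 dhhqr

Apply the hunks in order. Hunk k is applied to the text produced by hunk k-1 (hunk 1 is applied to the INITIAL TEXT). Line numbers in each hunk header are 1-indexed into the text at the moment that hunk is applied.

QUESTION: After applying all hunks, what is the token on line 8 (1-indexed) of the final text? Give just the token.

Hunk 1: at line 4 remove [nmv] add [wlp,rrpj,dechk] -> 10 lines: frsh rwi uyxzm bmw azq wlp rrpj dechk cueh dhhqr
Hunk 2: at line 7 remove [dechk,cueh] add [mbzqx,uaqvp] -> 10 lines: frsh rwi uyxzm bmw azq wlp rrpj mbzqx uaqvp dhhqr
Hunk 3: at line 7 remove [mbzqx,uaqvp] add [qcbyj] -> 9 lines: frsh rwi uyxzm bmw azq wlp rrpj qcbyj dhhqr
Final line 8: qcbyj

Answer: qcbyj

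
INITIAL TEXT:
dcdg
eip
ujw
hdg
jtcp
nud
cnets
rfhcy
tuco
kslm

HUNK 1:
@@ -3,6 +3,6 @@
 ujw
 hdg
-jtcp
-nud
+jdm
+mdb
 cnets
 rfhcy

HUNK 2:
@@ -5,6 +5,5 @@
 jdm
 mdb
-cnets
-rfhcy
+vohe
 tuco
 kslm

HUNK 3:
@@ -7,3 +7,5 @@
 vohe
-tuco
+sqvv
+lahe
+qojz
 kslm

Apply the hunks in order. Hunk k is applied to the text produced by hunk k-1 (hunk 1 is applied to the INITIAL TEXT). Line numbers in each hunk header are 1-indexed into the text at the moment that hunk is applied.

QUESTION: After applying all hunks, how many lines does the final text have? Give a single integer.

Answer: 11

Derivation:
Hunk 1: at line 3 remove [jtcp,nud] add [jdm,mdb] -> 10 lines: dcdg eip ujw hdg jdm mdb cnets rfhcy tuco kslm
Hunk 2: at line 5 remove [cnets,rfhcy] add [vohe] -> 9 lines: dcdg eip ujw hdg jdm mdb vohe tuco kslm
Hunk 3: at line 7 remove [tuco] add [sqvv,lahe,qojz] -> 11 lines: dcdg eip ujw hdg jdm mdb vohe sqvv lahe qojz kslm
Final line count: 11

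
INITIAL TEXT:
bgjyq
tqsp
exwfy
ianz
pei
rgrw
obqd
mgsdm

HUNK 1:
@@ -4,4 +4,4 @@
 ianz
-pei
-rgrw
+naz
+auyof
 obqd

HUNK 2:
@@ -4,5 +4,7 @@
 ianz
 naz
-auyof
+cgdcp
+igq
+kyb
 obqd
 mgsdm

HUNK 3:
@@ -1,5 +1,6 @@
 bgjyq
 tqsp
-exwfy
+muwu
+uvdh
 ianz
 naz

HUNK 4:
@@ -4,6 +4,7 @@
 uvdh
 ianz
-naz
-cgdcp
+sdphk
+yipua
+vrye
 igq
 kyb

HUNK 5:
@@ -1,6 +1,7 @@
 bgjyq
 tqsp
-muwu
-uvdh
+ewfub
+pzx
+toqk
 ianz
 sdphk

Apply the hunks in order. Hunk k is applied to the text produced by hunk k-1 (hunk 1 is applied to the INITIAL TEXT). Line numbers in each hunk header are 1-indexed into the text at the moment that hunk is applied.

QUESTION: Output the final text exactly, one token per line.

Hunk 1: at line 4 remove [pei,rgrw] add [naz,auyof] -> 8 lines: bgjyq tqsp exwfy ianz naz auyof obqd mgsdm
Hunk 2: at line 4 remove [auyof] add [cgdcp,igq,kyb] -> 10 lines: bgjyq tqsp exwfy ianz naz cgdcp igq kyb obqd mgsdm
Hunk 3: at line 1 remove [exwfy] add [muwu,uvdh] -> 11 lines: bgjyq tqsp muwu uvdh ianz naz cgdcp igq kyb obqd mgsdm
Hunk 4: at line 4 remove [naz,cgdcp] add [sdphk,yipua,vrye] -> 12 lines: bgjyq tqsp muwu uvdh ianz sdphk yipua vrye igq kyb obqd mgsdm
Hunk 5: at line 1 remove [muwu,uvdh] add [ewfub,pzx,toqk] -> 13 lines: bgjyq tqsp ewfub pzx toqk ianz sdphk yipua vrye igq kyb obqd mgsdm

Answer: bgjyq
tqsp
ewfub
pzx
toqk
ianz
sdphk
yipua
vrye
igq
kyb
obqd
mgsdm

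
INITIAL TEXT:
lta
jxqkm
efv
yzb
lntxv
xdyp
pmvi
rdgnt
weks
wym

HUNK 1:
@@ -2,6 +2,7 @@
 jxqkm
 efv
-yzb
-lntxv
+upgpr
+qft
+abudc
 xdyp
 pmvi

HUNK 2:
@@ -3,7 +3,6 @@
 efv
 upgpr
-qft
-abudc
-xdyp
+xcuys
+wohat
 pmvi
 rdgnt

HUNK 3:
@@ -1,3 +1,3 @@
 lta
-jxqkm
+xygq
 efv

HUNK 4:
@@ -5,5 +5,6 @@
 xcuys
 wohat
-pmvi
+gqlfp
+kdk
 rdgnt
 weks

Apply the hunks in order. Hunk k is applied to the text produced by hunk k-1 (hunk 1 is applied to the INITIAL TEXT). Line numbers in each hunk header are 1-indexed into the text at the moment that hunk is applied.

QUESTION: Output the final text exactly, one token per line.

Hunk 1: at line 2 remove [yzb,lntxv] add [upgpr,qft,abudc] -> 11 lines: lta jxqkm efv upgpr qft abudc xdyp pmvi rdgnt weks wym
Hunk 2: at line 3 remove [qft,abudc,xdyp] add [xcuys,wohat] -> 10 lines: lta jxqkm efv upgpr xcuys wohat pmvi rdgnt weks wym
Hunk 3: at line 1 remove [jxqkm] add [xygq] -> 10 lines: lta xygq efv upgpr xcuys wohat pmvi rdgnt weks wym
Hunk 4: at line 5 remove [pmvi] add [gqlfp,kdk] -> 11 lines: lta xygq efv upgpr xcuys wohat gqlfp kdk rdgnt weks wym

Answer: lta
xygq
efv
upgpr
xcuys
wohat
gqlfp
kdk
rdgnt
weks
wym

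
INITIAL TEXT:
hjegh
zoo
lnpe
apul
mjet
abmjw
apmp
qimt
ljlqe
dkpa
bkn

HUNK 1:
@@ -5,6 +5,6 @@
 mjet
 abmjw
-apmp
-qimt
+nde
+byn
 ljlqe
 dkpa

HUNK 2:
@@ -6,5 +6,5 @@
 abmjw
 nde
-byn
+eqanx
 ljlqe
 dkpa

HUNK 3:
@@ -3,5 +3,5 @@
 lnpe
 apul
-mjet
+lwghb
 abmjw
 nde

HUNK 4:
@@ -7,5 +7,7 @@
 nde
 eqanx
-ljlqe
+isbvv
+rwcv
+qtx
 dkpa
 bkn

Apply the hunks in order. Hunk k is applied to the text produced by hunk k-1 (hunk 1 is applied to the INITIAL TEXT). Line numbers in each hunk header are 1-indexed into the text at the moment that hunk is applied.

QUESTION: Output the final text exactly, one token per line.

Hunk 1: at line 5 remove [apmp,qimt] add [nde,byn] -> 11 lines: hjegh zoo lnpe apul mjet abmjw nde byn ljlqe dkpa bkn
Hunk 2: at line 6 remove [byn] add [eqanx] -> 11 lines: hjegh zoo lnpe apul mjet abmjw nde eqanx ljlqe dkpa bkn
Hunk 3: at line 3 remove [mjet] add [lwghb] -> 11 lines: hjegh zoo lnpe apul lwghb abmjw nde eqanx ljlqe dkpa bkn
Hunk 4: at line 7 remove [ljlqe] add [isbvv,rwcv,qtx] -> 13 lines: hjegh zoo lnpe apul lwghb abmjw nde eqanx isbvv rwcv qtx dkpa bkn

Answer: hjegh
zoo
lnpe
apul
lwghb
abmjw
nde
eqanx
isbvv
rwcv
qtx
dkpa
bkn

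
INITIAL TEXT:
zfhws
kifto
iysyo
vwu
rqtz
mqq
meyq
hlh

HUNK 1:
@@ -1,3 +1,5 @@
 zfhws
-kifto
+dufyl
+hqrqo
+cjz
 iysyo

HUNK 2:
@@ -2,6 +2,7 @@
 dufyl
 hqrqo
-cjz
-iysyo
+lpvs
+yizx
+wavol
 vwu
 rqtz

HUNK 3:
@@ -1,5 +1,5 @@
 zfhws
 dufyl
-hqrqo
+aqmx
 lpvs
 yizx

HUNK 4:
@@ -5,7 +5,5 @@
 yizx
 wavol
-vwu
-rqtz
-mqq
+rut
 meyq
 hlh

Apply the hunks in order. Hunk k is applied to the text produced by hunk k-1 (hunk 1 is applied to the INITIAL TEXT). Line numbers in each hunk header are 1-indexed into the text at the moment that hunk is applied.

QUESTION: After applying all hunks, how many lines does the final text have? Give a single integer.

Hunk 1: at line 1 remove [kifto] add [dufyl,hqrqo,cjz] -> 10 lines: zfhws dufyl hqrqo cjz iysyo vwu rqtz mqq meyq hlh
Hunk 2: at line 2 remove [cjz,iysyo] add [lpvs,yizx,wavol] -> 11 lines: zfhws dufyl hqrqo lpvs yizx wavol vwu rqtz mqq meyq hlh
Hunk 3: at line 1 remove [hqrqo] add [aqmx] -> 11 lines: zfhws dufyl aqmx lpvs yizx wavol vwu rqtz mqq meyq hlh
Hunk 4: at line 5 remove [vwu,rqtz,mqq] add [rut] -> 9 lines: zfhws dufyl aqmx lpvs yizx wavol rut meyq hlh
Final line count: 9

Answer: 9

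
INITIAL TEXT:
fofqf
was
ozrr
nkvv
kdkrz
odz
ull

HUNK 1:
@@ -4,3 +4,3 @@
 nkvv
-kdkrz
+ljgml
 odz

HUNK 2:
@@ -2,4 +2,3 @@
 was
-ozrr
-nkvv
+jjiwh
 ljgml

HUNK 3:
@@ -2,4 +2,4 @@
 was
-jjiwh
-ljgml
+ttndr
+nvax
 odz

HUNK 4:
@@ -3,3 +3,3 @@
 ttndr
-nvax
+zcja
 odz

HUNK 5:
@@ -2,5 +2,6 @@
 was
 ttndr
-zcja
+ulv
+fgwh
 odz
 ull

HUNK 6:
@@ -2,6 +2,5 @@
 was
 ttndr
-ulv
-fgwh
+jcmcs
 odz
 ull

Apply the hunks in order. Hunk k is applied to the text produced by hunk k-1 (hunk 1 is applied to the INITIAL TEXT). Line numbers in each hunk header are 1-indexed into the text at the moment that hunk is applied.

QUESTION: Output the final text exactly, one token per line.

Hunk 1: at line 4 remove [kdkrz] add [ljgml] -> 7 lines: fofqf was ozrr nkvv ljgml odz ull
Hunk 2: at line 2 remove [ozrr,nkvv] add [jjiwh] -> 6 lines: fofqf was jjiwh ljgml odz ull
Hunk 3: at line 2 remove [jjiwh,ljgml] add [ttndr,nvax] -> 6 lines: fofqf was ttndr nvax odz ull
Hunk 4: at line 3 remove [nvax] add [zcja] -> 6 lines: fofqf was ttndr zcja odz ull
Hunk 5: at line 2 remove [zcja] add [ulv,fgwh] -> 7 lines: fofqf was ttndr ulv fgwh odz ull
Hunk 6: at line 2 remove [ulv,fgwh] add [jcmcs] -> 6 lines: fofqf was ttndr jcmcs odz ull

Answer: fofqf
was
ttndr
jcmcs
odz
ull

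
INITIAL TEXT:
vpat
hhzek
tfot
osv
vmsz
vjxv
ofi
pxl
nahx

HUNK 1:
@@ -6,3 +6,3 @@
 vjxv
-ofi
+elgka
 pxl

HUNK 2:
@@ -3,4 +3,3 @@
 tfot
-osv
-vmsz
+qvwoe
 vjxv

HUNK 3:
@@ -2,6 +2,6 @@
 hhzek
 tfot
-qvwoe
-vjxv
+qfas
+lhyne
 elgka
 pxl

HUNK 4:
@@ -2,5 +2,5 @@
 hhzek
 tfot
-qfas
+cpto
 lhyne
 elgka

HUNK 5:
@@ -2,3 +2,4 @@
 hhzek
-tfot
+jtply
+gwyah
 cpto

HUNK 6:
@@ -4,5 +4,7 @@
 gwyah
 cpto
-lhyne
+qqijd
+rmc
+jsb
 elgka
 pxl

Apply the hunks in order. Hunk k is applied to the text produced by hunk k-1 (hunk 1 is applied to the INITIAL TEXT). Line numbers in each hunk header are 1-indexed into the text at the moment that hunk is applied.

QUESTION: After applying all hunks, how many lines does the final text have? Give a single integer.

Hunk 1: at line 6 remove [ofi] add [elgka] -> 9 lines: vpat hhzek tfot osv vmsz vjxv elgka pxl nahx
Hunk 2: at line 3 remove [osv,vmsz] add [qvwoe] -> 8 lines: vpat hhzek tfot qvwoe vjxv elgka pxl nahx
Hunk 3: at line 2 remove [qvwoe,vjxv] add [qfas,lhyne] -> 8 lines: vpat hhzek tfot qfas lhyne elgka pxl nahx
Hunk 4: at line 2 remove [qfas] add [cpto] -> 8 lines: vpat hhzek tfot cpto lhyne elgka pxl nahx
Hunk 5: at line 2 remove [tfot] add [jtply,gwyah] -> 9 lines: vpat hhzek jtply gwyah cpto lhyne elgka pxl nahx
Hunk 6: at line 4 remove [lhyne] add [qqijd,rmc,jsb] -> 11 lines: vpat hhzek jtply gwyah cpto qqijd rmc jsb elgka pxl nahx
Final line count: 11

Answer: 11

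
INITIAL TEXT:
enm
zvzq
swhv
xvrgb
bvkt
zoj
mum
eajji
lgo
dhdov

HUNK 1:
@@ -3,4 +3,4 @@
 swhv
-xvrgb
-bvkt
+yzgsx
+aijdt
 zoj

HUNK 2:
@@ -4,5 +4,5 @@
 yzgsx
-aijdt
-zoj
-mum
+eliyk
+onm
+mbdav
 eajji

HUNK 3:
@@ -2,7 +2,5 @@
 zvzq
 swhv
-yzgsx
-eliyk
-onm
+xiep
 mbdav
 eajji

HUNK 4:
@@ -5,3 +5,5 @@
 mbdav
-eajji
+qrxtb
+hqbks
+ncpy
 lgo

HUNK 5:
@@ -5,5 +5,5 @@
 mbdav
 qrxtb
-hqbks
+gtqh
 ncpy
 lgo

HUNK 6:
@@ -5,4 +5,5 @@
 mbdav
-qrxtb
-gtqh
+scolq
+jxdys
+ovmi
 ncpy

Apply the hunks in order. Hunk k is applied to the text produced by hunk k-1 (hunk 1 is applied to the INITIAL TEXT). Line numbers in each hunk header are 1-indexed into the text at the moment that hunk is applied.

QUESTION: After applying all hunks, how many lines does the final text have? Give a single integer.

Answer: 11

Derivation:
Hunk 1: at line 3 remove [xvrgb,bvkt] add [yzgsx,aijdt] -> 10 lines: enm zvzq swhv yzgsx aijdt zoj mum eajji lgo dhdov
Hunk 2: at line 4 remove [aijdt,zoj,mum] add [eliyk,onm,mbdav] -> 10 lines: enm zvzq swhv yzgsx eliyk onm mbdav eajji lgo dhdov
Hunk 3: at line 2 remove [yzgsx,eliyk,onm] add [xiep] -> 8 lines: enm zvzq swhv xiep mbdav eajji lgo dhdov
Hunk 4: at line 5 remove [eajji] add [qrxtb,hqbks,ncpy] -> 10 lines: enm zvzq swhv xiep mbdav qrxtb hqbks ncpy lgo dhdov
Hunk 5: at line 5 remove [hqbks] add [gtqh] -> 10 lines: enm zvzq swhv xiep mbdav qrxtb gtqh ncpy lgo dhdov
Hunk 6: at line 5 remove [qrxtb,gtqh] add [scolq,jxdys,ovmi] -> 11 lines: enm zvzq swhv xiep mbdav scolq jxdys ovmi ncpy lgo dhdov
Final line count: 11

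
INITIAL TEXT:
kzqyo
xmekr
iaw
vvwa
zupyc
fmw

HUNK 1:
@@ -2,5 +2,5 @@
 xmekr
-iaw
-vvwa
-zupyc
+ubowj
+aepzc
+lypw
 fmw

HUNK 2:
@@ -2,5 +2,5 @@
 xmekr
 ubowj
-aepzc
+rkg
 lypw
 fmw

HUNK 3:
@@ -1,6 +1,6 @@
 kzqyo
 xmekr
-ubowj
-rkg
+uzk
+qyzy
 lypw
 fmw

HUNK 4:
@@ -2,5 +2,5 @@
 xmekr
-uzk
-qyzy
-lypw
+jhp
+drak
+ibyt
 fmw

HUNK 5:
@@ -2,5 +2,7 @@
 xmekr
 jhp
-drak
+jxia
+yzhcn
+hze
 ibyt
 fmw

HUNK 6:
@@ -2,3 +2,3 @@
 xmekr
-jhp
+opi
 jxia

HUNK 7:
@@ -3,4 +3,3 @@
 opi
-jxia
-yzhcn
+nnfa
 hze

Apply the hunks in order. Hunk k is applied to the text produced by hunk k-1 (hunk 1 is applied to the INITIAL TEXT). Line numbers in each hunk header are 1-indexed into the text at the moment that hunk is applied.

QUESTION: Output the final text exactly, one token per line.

Hunk 1: at line 2 remove [iaw,vvwa,zupyc] add [ubowj,aepzc,lypw] -> 6 lines: kzqyo xmekr ubowj aepzc lypw fmw
Hunk 2: at line 2 remove [aepzc] add [rkg] -> 6 lines: kzqyo xmekr ubowj rkg lypw fmw
Hunk 3: at line 1 remove [ubowj,rkg] add [uzk,qyzy] -> 6 lines: kzqyo xmekr uzk qyzy lypw fmw
Hunk 4: at line 2 remove [uzk,qyzy,lypw] add [jhp,drak,ibyt] -> 6 lines: kzqyo xmekr jhp drak ibyt fmw
Hunk 5: at line 2 remove [drak] add [jxia,yzhcn,hze] -> 8 lines: kzqyo xmekr jhp jxia yzhcn hze ibyt fmw
Hunk 6: at line 2 remove [jhp] add [opi] -> 8 lines: kzqyo xmekr opi jxia yzhcn hze ibyt fmw
Hunk 7: at line 3 remove [jxia,yzhcn] add [nnfa] -> 7 lines: kzqyo xmekr opi nnfa hze ibyt fmw

Answer: kzqyo
xmekr
opi
nnfa
hze
ibyt
fmw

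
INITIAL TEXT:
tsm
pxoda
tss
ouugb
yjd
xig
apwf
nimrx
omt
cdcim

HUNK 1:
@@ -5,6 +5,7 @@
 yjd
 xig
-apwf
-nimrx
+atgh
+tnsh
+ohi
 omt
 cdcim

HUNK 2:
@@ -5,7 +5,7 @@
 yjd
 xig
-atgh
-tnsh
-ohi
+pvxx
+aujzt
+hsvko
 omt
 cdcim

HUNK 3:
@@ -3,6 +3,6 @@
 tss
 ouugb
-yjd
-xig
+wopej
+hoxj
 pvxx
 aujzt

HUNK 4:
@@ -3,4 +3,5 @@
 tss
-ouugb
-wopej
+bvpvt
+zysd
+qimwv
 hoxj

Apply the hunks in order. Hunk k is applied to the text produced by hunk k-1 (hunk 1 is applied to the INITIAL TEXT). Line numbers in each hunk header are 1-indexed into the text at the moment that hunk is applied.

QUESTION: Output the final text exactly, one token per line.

Hunk 1: at line 5 remove [apwf,nimrx] add [atgh,tnsh,ohi] -> 11 lines: tsm pxoda tss ouugb yjd xig atgh tnsh ohi omt cdcim
Hunk 2: at line 5 remove [atgh,tnsh,ohi] add [pvxx,aujzt,hsvko] -> 11 lines: tsm pxoda tss ouugb yjd xig pvxx aujzt hsvko omt cdcim
Hunk 3: at line 3 remove [yjd,xig] add [wopej,hoxj] -> 11 lines: tsm pxoda tss ouugb wopej hoxj pvxx aujzt hsvko omt cdcim
Hunk 4: at line 3 remove [ouugb,wopej] add [bvpvt,zysd,qimwv] -> 12 lines: tsm pxoda tss bvpvt zysd qimwv hoxj pvxx aujzt hsvko omt cdcim

Answer: tsm
pxoda
tss
bvpvt
zysd
qimwv
hoxj
pvxx
aujzt
hsvko
omt
cdcim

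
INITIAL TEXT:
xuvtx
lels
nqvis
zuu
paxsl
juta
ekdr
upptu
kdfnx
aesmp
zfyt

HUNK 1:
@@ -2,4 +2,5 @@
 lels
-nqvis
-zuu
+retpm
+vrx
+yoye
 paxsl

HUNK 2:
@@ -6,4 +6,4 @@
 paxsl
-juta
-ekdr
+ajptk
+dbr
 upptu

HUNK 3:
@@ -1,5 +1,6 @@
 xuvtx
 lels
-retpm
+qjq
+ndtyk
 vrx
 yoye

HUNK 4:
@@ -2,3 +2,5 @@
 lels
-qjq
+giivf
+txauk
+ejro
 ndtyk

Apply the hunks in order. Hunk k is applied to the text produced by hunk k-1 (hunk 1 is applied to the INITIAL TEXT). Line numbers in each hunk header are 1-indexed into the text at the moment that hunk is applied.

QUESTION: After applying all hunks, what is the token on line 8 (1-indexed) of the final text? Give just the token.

Answer: yoye

Derivation:
Hunk 1: at line 2 remove [nqvis,zuu] add [retpm,vrx,yoye] -> 12 lines: xuvtx lels retpm vrx yoye paxsl juta ekdr upptu kdfnx aesmp zfyt
Hunk 2: at line 6 remove [juta,ekdr] add [ajptk,dbr] -> 12 lines: xuvtx lels retpm vrx yoye paxsl ajptk dbr upptu kdfnx aesmp zfyt
Hunk 3: at line 1 remove [retpm] add [qjq,ndtyk] -> 13 lines: xuvtx lels qjq ndtyk vrx yoye paxsl ajptk dbr upptu kdfnx aesmp zfyt
Hunk 4: at line 2 remove [qjq] add [giivf,txauk,ejro] -> 15 lines: xuvtx lels giivf txauk ejro ndtyk vrx yoye paxsl ajptk dbr upptu kdfnx aesmp zfyt
Final line 8: yoye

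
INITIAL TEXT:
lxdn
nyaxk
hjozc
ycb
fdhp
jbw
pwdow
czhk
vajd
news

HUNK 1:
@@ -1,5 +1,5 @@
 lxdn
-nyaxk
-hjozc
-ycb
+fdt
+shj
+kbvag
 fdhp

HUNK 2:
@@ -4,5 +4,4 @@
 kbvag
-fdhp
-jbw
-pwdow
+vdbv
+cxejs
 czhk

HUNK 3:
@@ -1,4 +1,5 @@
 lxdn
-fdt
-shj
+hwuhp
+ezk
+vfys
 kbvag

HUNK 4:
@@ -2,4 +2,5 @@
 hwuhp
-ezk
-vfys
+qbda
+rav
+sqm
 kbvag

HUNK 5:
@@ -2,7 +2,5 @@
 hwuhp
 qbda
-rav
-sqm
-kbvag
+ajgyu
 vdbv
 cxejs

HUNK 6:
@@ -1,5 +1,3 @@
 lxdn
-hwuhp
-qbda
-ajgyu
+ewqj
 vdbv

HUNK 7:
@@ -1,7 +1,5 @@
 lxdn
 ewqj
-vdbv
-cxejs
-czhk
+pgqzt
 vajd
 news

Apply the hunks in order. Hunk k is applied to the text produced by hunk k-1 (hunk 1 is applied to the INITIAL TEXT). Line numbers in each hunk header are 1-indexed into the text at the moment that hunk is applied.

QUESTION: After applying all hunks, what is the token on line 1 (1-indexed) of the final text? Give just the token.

Hunk 1: at line 1 remove [nyaxk,hjozc,ycb] add [fdt,shj,kbvag] -> 10 lines: lxdn fdt shj kbvag fdhp jbw pwdow czhk vajd news
Hunk 2: at line 4 remove [fdhp,jbw,pwdow] add [vdbv,cxejs] -> 9 lines: lxdn fdt shj kbvag vdbv cxejs czhk vajd news
Hunk 3: at line 1 remove [fdt,shj] add [hwuhp,ezk,vfys] -> 10 lines: lxdn hwuhp ezk vfys kbvag vdbv cxejs czhk vajd news
Hunk 4: at line 2 remove [ezk,vfys] add [qbda,rav,sqm] -> 11 lines: lxdn hwuhp qbda rav sqm kbvag vdbv cxejs czhk vajd news
Hunk 5: at line 2 remove [rav,sqm,kbvag] add [ajgyu] -> 9 lines: lxdn hwuhp qbda ajgyu vdbv cxejs czhk vajd news
Hunk 6: at line 1 remove [hwuhp,qbda,ajgyu] add [ewqj] -> 7 lines: lxdn ewqj vdbv cxejs czhk vajd news
Hunk 7: at line 1 remove [vdbv,cxejs,czhk] add [pgqzt] -> 5 lines: lxdn ewqj pgqzt vajd news
Final line 1: lxdn

Answer: lxdn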